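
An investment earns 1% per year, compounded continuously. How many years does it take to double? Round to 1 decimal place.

e^(0.01t) = 2, so 0.01t = ln 2 ≈ 0.69315.
t ≈ 0.69315/0.01 ≈ 69.3147.

69.3 years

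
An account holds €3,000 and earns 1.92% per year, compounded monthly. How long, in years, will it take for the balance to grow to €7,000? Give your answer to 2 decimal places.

44.17 years

We need (1 + 0.0016)^(12t) = 2.3333, so 12t = ln 2.3333 / ln 1.0016 ≈ 529.9847.
t ≈ 529.9847/12 = 44.1654 years.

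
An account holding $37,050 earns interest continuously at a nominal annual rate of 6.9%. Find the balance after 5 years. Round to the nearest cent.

$52,314.23

A = P·e^(rt) = 37,050·e^(0.069·5) = 37,050·e^0.345.
e^0.345 ≈ 1.4119899197, so A ≈ 52,314.2265.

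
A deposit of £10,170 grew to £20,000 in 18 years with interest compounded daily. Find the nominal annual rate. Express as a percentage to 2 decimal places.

3.76%

The 6570-period growth factor is 20,000/10,170 = 1.96657.
r/365 = 1.96657^(1/6570) − 1 ≈ 0.000102941, so r ≈ 365·0.000102941 = 3.75736%.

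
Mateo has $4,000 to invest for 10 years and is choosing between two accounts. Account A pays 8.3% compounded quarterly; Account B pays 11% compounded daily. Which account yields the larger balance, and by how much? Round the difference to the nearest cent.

Account A growth factor: (1 + 0.02075)^40 ≈ 2.273921897; balance ≈ 9,095.6876.
Account B growth factor: (1 + 0.11/365)^3650 ≈ 3.0036682144; balance ≈ 12,014.6729.
Account B is larger by 2,918.9853.

Account B, by $2,918.99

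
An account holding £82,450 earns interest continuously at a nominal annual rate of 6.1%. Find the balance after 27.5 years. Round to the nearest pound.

£441,285

A = P·e^(rt) = 82,450·e^(0.061·27.5) = 82,450·e^1.6775.
e^1.6775 ≈ 5.35215883459, so A ≈ 441,285.4959.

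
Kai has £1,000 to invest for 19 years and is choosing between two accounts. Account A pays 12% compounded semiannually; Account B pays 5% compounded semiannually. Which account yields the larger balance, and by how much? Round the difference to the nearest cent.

Account A, by £6,598.57

Account A growth factor: (1 + 0.06)^38 ≈ 9.154252347; balance ≈ 9,154.2523.
Account B growth factor: (1 + 0.025)^38 ≈ 2.555682416; balance ≈ 2,555.6824.
Account A is larger by 6,598.5699.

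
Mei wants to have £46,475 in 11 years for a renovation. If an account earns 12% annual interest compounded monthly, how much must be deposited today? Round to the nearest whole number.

£12,497

Periodic rate = 12%/12 = 0.01; 132 periods.
P = 46,475/(1 + 0.01)^132 ≈ 46,475/3.7189585619 ≈ 12,496.7781.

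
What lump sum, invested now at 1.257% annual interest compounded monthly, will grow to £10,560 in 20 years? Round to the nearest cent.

Growth factor = (1 + 0.0010475)^240 ≈ 1.285655135.
P = 10,560/1.285655135 ≈ 8,213.7112.

£8,213.71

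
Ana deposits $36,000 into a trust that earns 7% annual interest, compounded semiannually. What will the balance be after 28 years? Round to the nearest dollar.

Periodic rate = 7%/2 = 0.035; periods = 2·28 = 56.
A = 36,000·(1 + 0.035)^56 ≈ 36,000·6.86530108457 ≈ 247,150.8390.

$247,151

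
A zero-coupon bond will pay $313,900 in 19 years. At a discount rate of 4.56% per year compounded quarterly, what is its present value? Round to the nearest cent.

$132,631.65

Periodic rate = 4.56%/4 = 0.0114; 76 periods.
P = 313,900/(1 + 0.0114)^76 ≈ 313,900/2.36670509943 ≈ 132,631.6490.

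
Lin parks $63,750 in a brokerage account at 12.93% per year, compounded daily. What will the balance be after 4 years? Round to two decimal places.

$106,919.65

Growth factor = (1 + 0.1293/365)^1460 ≈ 1.67717094637.
A ≈ 63,750 × 1.67717094637 ≈ 106,919.6478.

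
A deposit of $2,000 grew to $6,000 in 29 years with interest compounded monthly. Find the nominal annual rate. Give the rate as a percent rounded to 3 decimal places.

3.794%

The 348-period growth factor is 6,000/2,000 = 3.
r/12 = 3^(1/348) − 1 ≈ 0.00316192, so r ≈ 12·0.00316192 = 3.79430%.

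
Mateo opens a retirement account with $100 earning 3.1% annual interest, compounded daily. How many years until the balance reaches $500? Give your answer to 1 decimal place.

51.9 years

(1 + 0.0000849315)^(365t) = 500/100 = 5.
365t·ln(1 + 0.0000849315) = ln(5); 365t = 1.6094/8.49279e-05 ≈ 18950.6382.
t ≈ 51.9196 years.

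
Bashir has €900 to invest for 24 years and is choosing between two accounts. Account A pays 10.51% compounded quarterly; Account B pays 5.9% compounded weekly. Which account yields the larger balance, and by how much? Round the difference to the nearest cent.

Account A growth factor: (1 + 0.026275)^96 ≈ 12.059240762; balance ≈ 10,853.3167.
Account B growth factor: (1 + 0.059/52)^1248 ≈ 4.117298726; balance ≈ 3,705.5689.
Account A is larger by 7,147.7478.

Account A, by €7,147.75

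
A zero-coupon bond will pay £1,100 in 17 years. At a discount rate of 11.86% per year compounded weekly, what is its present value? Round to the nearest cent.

£146.81

Growth factor = (1 + 0.1186/52)^884 ≈ 7.492512935.
P = 1,100/7.492512935 ≈ 146.8132.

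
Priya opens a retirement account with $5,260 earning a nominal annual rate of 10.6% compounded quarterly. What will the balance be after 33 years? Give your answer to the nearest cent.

Growth factor = (1 + 0.0265)^132 ≈ 31.5778014175.
A ≈ 5,260 × 31.5778014175 ≈ 166,099.2355.

$166,099.24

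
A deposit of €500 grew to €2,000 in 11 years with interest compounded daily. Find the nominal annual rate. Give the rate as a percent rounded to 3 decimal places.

12.605%

(1 + r/365)^4015 = 2,000/500 = 4.
1 + r/365 = 4^(1/4015) ≈ 1.000345, so r/365 ≈ 0.000345338.
r ≈ 365·0.000345338 = 12.60485%.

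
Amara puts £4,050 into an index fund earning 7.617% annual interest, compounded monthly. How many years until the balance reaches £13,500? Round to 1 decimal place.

15.9 years

(1 + 0.0063475)^(12t) = 13,500/4,050 = 3.3333.
12t·ln(1 + 0.0063475) = ln(3.3333); 12t = 1.204/0.00632744 ≈ 190.2780.
t ≈ 15.8565 years.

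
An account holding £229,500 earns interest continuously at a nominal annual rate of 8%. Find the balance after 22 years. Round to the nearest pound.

A = P·e^(rt) = 229,500·e^(0.08·22) = 229,500·e^1.76.
e^1.76 ≈ 5.812437394403, so A ≈ 1,333,954.3820.

£1,333,954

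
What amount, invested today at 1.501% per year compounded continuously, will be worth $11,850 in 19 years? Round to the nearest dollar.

$8,910

P = A·e^(−rt) = 11,850·e^(−0.28519).
e^(−0.28519) ≈ 0.75187138518, so P ≈ 8,909.6759.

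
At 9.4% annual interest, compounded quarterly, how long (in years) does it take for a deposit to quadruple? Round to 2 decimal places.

14.92 years

(1 + 0.0235)^(4t) = 4.
4t = ln 4 / ln(1 + 0.0235) ≈ 1.3863/0.0232281 ≈ 59.6817.
t ≈ 14.9204.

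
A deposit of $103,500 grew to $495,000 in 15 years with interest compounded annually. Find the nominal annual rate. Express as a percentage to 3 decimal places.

(1 + r)^15 = 495,000/103,500 = 4.78261.
1 + r = 4.78261^(1/15) ≈ 1.109969, so r ≈ 0.109969.
r ≈ 10.99694%.

10.997%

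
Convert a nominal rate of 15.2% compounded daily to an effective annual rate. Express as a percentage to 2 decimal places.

16.41%

EAR = (1 + 15.2%/365)^365 − 1 = (1 + 0.000416438)^365 − 1.
(1 + 0.000416438)^365 ≈ 1.164123, so EAR ≈ 16.41234%.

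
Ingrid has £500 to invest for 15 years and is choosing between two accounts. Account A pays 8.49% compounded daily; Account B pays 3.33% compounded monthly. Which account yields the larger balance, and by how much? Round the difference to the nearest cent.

A: (1 + 0.0849/365)^5475 ≈ 3.572808257, so 500 × 3.572808257 ≈ 1,786.4041.
B: (1 + 0.002775)^180 ≈ 1.64675753, so 500 × 1.64675753 ≈ 823.3788.
Difference ≈ 963.0254 in favor of A.

Account A, by £963.03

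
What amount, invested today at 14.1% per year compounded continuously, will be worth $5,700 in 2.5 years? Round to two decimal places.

$4,006.69

P = A·e^(−rt) = 5,700·e^(−0.3525).
e^(−0.3525) ≈ 0.7029285698, so P ≈ 4,006.6928.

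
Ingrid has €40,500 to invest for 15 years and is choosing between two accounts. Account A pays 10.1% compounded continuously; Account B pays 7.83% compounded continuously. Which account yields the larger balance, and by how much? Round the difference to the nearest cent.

Account A, by €53,172.32

Account A growth factor: e^(0.101·15) = e^1.515 ≈ 4.54942112685; balance ≈ 184,251.5556.
Account B growth factor: e^(0.0783·15) = e^1.1745 ≈ 3.23652427707; balance ≈ 131,079.2332.
Account A is larger by 53,172.3224.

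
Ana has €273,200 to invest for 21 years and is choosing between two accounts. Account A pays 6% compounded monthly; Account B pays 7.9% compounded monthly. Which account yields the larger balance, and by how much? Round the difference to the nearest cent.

Account A growth factor: (1 + 0.005)^252 ≈ 3.5143706447; balance ≈ 960,126.0601.
Account B growth factor: (1 + 0.079/12)^252 ≈ 5.225565253332; balance ≈ 1,427,624.4272.
Account B is larger by 467,498.3671.

Account B, by €467,498.37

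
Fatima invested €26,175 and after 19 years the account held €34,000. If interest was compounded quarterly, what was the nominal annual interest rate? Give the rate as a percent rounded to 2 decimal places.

1.38%

(1 + r/4)^76 = 34,000/26,175 = 1.29895.
1 + r/4 = 1.29895^(1/76) ≈ 1.003447, so r/4 ≈ 0.00344745.
r ≈ 4·0.00344745 = 1.37898%.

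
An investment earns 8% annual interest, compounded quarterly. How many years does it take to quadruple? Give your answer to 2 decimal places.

(1 + 0.02)^(4t) = 4.
4t = ln 4 / ln(1 + 0.02) ≈ 1.3863/0.0198026 ≈ 70.0056.
t ≈ 17.5014.

17.50 years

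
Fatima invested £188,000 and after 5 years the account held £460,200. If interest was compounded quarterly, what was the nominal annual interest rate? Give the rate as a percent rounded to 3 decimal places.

18.311%

The 20-period growth factor is 460,200/188,000 = 2.44787.
r/4 = 2.44787^(1/20) − 1 ≈ 0.0457778, so r ≈ 4·0.0457778 = 18.31114%.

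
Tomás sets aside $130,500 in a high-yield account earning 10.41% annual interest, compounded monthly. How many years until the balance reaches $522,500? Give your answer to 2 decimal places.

(1 + 0.008675)^(12t) = 522,500/130,500 = 4.0038.
12t·ln(1 + 0.008675) = ln(4.0038); 12t = 1.3873/0.00863759 ≈ 160.6064.
t ≈ 13.3839 years.

13.38 years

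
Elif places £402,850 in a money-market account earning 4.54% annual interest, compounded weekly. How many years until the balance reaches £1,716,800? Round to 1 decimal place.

(1 + 0.000873077)^(52t) = 1,716,800/402,850 = 4.2616.
52t·ln(1 + 0.000873077) = ln(4.2616); 52t = 1.4497/0.000872696 ≈ 1661.1203.
t ≈ 31.9446 years.

31.9 years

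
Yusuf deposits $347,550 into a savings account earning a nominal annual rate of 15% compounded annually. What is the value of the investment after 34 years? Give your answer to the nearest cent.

$40,247,959.27

Annual rate = 15% = 0.15; years = 34.
A = 347,550·(1 + 0.15)^34 ≈ 347,550·115.80480297599 ≈ 40,247,959.2743.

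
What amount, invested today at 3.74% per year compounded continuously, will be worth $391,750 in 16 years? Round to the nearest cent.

$215,341.23

P = A·e^(−rt) = 391,750·e^(−0.5984).
e^(−0.5984) ≈ 0.549690437565, so P ≈ 215,341.2289.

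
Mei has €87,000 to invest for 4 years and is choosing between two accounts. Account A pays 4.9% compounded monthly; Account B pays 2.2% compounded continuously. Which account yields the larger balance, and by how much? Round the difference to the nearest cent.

Account A growth factor: (1 + 0.049/12)^48 ≈ 1.21604150985; balance ≈ 105,795.6114.
Account B growth factor: e^(0.022·4) = e^0.088 ≈ 1.091988122; balance ≈ 95,002.9666.
Account A is larger by 10,792.6447.

Account A, by €10,792.64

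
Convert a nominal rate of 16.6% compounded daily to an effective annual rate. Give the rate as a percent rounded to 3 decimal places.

One year is 365 periods at 0.000454795 each: (1 + 0.000454795)^365 ≈ 1.180529.
EAR = 1.180529 − 1 ≈ 18.05286%.

18.053%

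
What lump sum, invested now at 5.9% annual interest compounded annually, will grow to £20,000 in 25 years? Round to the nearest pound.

£4,771

Growth factor = (1 + 0.059)^25 ≈ 4.1917850333.
P = 20,000/4.1917850333 ≈ 4,771.2370.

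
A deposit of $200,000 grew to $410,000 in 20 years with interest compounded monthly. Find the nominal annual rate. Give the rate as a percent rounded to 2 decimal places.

3.59%

(1 + r/12)^240 = 410,000/200,000 = 2.05.
1 + r/12 = 2.05^(1/240) ≈ 1.002995, so r/12 ≈ 0.00299548.
r ≈ 12·0.00299548 = 3.59457%.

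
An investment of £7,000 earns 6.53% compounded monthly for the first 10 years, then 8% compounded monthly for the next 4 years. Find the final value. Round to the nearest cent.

Phase 1: 7,000·(1 + 0.0653/12)^120 ≈ 13,425.2849.
Phase 2: 13,425.2849·(1 + 0.08/12)^48 ≈ 18,468.7094.

£18,468.71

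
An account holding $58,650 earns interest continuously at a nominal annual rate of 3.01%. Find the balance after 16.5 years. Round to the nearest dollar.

$96,374

A = P·e^(rt) = 58,650·e^(0.0301·16.5) = 58,650·e^0.49665.
e^0.49665 ≈ 1.6432072955, so A ≈ 96,374.1079.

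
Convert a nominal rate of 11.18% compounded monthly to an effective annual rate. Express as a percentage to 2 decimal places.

One year is 12 periods at 0.00931667 each: (1 + 0.00931667)^12 ≈ 1.117711.
EAR = 1.117711 − 1 ≈ 11.77105%.

11.77%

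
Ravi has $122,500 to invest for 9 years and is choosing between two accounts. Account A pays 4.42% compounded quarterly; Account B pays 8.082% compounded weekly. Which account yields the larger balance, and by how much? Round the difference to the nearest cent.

A: (1 + 0.01105)^36 ≈ 1.48530213992, so 122,500 × 1.48530213992 ≈ 181,949.5121.
B: (1 + 0.08082/52)^468 ≈ 2.06848266585, so 122,500 × 2.06848266585 ≈ 253,389.1266.
Difference ≈ 71,439.6144 in favor of B.

Account B, by $71,439.61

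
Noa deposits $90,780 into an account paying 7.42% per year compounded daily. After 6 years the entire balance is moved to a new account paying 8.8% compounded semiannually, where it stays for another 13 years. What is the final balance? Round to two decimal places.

$434,041.64

After 6 years at 7.42%: 90,780 × 1.56073170708 ≈ 141,683.2244.
Then 13 years at 8.8%: 141,683.2244 × 3.06346529928 ≈ 434,041.6413.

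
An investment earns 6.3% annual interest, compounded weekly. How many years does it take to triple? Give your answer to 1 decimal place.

17.4 years

(1 + 0.00121154)^(52t) = 3.
52t = ln 3 / ln(1 + 0.00121154) ≈ 1.0986/0.00121081 ≈ 907.3403.
t ≈ 17.4489.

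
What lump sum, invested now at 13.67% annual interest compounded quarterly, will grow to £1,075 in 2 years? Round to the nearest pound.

£822

Growth factor = (1 + 0.034175)^8 ≈ 1.308435383.
P = 1,075/1.308435383 ≈ 821.5920.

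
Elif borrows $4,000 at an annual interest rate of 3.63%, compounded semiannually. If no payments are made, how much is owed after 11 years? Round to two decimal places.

Periodic rate = 3.63%/2 = 0.01815; periods = 2·11 = 22.
A = 4,000·(1 + 0.01815)^22 ≈ 4,000·1.485452754 ≈ 5,941.8110.

$5,941.81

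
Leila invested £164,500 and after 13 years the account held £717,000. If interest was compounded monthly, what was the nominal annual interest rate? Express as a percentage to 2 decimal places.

The 156-period growth factor is 717,000/164,500 = 4.35866.
r/12 = 4.35866^(1/156) − 1 ≈ 0.00948163, so r ≈ 12·0.00948163 = 11.37795%.

11.38%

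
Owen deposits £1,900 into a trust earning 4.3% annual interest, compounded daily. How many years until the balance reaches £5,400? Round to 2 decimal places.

We need (1 + 0.000117808)^(365t) = 2.8421, so 365t = ln 2.8421 / ln 1.000118 ≈ 8867.0095.
t ≈ 8867.0095/365 = 24.2932 years.

24.29 years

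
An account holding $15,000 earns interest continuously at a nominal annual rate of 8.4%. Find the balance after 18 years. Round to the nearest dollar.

A = P·e^(rt) = 15,000·e^(0.084·18) = 15,000·e^1.512.
e^1.512 ≈ 4.5357933154, so A ≈ 68,036.8997.

$68,037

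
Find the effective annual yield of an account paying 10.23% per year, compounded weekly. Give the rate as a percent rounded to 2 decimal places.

One year is 52 periods at 0.00196731 each: (1 + 0.00196731)^52 ≈ 1.107604.
EAR = 1.107604 − 1 ≈ 10.76044%.

10.76%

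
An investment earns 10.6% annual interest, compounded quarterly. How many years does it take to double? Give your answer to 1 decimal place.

(1 + 0.0265)^(4t) = 2.
4t = ln 2 / ln(1 + 0.0265) ≈ 0.69315/0.026155 ≈ 26.5016.
t ≈ 6.6254.

6.6 years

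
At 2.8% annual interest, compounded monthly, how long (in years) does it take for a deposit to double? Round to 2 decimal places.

24.78 years

(1 + 0.00233333)^(12t) = 2.
12t = ln 2 / ln(1 + 0.00233333) ≈ 0.69315/0.00233062 ≈ 297.4095.
t ≈ 24.7841.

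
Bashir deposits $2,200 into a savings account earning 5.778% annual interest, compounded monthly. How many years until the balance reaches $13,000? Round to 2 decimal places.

(1 + 0.004815)^(12t) = 13,000/2,200 = 5.9091.
12t·ln(1 + 0.004815) = ln(5.9091); 12t = 1.7765/0.00480344 ≈ 369.8371.
t ≈ 30.8198 years.

30.82 years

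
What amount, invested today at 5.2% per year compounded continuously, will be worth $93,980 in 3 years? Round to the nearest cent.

$80,405.45

P = A·e^(−rt) = 93,980·e^(−0.156).
e^(−0.156) ≈ 0.85555919037, so P ≈ 80,405.4527.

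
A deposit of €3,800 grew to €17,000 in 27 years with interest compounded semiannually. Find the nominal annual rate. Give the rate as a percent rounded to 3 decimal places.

5.627%

(1 + r/2)^54 = 17,000/3,800 = 4.47368.
1 + r/2 = 4.47368^(1/54) ≈ 1.028133, so r/2 ≈ 0.0281331.
r ≈ 2·0.0281331 = 5.62663%.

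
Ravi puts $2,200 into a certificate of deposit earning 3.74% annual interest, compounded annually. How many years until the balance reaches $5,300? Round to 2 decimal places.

(1 + 0.0374)^t = 5,300/2,200 = 2.4091.
t·ln(1 + 0.0374) = ln(2.4091); t = 0.87925/0.0367176 ≈ 23.9463.

23.95 years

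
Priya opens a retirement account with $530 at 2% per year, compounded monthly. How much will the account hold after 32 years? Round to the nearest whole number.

$1,005

Periodic rate = 2%/12 = 0.00166667; periods = 12·32 = 384.
A = 530·(1 + 0.02/12)^384 ≈ 530·1.895470814 ≈ 1,004.5995.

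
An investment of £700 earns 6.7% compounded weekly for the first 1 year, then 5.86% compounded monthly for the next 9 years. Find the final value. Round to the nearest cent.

After 1 years at 6.7%: 700 × 1.069249364 ≈ 748.4746.
Then 9 years at 5.86%: 748.4746 × 1.692347202 ≈ 1,266.6788.

£1,266.68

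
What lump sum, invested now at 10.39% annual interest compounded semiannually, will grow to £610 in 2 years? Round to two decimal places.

Periodic rate = 10.39%/2 = 0.05195; 4 periods.
P = 610/(1 + 0.05195)^4 ≈ 610/1.22456091 ≈ 498.1377.

£498.14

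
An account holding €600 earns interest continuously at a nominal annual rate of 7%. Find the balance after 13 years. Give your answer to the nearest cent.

€1,490.59

A = P·e^(rt) = 600·e^(0.07·13) = 600·e^0.91.
e^0.91 ≈ 2.484322533, so A ≈ 1,490.5935.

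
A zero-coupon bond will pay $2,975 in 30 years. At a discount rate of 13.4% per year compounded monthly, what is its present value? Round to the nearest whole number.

Growth factor = (1 + 0.134/12)^360 ≈ 54.47384638.
P = 2,975/54.47384638 ≈ 54.6134.

$55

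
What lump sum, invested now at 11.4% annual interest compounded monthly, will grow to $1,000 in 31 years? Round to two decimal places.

$29.68

Periodic rate = 11.4%/12 = 0.0095; 372 periods.
P = 1,000/(1 + 0.0095)^372 ≈ 1,000/33.6939758 ≈ 29.6789.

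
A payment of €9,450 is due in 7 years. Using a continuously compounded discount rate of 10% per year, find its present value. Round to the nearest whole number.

P = A·e^(−rt) = 9,450·e^(−0.7).
e^(−0.7) ≈ 0.4965853038, so P ≈ 4,692.7311.

€4,693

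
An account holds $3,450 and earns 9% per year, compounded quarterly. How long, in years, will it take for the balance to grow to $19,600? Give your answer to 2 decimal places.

We need (1 + 0.0225)^(4t) = 5.6812, so 4t = ln 5.6812 / ln 1.0225 ≈ 78.0723.
t ≈ 78.0723/4 = 19.5181 years.

19.52 years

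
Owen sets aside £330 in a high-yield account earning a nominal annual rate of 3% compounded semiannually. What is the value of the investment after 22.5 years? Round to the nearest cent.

Periodic rate = 3%/2 = 0.015; periods = 2·22.5 = 45.
A = 330·(1 + 0.015)^45 ≈ 330·1.95421301 ≈ 644.8903.

£644.89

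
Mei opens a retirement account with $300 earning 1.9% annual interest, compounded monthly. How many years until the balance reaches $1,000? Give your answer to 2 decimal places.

63.42 years

We need (1 + 0.00158333)^(12t) = 3.3333, so 12t = ln 3.3333 / ln 1.001583 ≈ 761.0057.
t ≈ 761.0057/12 = 63.4171 years.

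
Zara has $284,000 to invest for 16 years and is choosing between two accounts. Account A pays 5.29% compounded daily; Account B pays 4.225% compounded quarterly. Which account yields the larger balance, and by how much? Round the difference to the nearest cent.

Account A, by $105,663.84

A: (1 + 0.0529/365)^5840 ≈ 2.3310962976, so 284,000 × 2.3310962976 ≈ 662,031.3485.
B: (1 + 0.0105625)^64 ≈ 1.95904050898, so 284,000 × 1.95904050898 ≈ 556,367.5046.
Difference ≈ 105,663.8440 in favor of A.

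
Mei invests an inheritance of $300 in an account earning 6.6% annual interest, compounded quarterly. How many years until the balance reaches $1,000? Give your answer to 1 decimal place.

We need (1 + 0.0165)^(4t) = 3.3333, so 4t = ln 3.3333 / ln 1.0165 ≈ 73.5684.
t ≈ 73.5684/4 = 18.3921 years.

18.4 years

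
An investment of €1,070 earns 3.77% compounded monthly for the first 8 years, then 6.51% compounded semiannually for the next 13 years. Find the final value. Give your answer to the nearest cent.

€3,325.45

After 8 years at 3.77%: 1,070 × 1.351381262 ≈ 1,445.9780.
Then 13 years at 6.51%: 1,445.9780 × 2.299790982 ≈ 3,325.4471.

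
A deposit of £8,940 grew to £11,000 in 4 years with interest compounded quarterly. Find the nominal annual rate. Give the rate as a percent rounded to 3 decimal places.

(1 + r/4)^16 = 11,000/8,940 = 1.23043.
1 + r/4 = 1.23043^(1/16) ≈ 1.013044, so r/4 ≈ 0.0130443.
r ≈ 4·0.0130443 = 5.21773%.

5.218%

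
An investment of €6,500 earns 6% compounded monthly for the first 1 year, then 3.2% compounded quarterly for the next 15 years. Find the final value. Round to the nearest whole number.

€11,131

After 1 years at 6%: 6,500 × 1.0616778119 ≈ 6,900.9058.
Then 15 years at 3.2%: 6,900.9058 × 1.6129909347 ≈ 11,131.0985.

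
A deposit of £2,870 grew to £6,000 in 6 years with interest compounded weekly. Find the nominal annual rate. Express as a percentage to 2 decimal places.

12.31%

The 312-period growth factor is 6,000/2,870 = 2.09059.
r/52 = 2.09059^(1/312) − 1 ≈ 0.00236641, so r ≈ 52·0.00236641 = 12.30533%.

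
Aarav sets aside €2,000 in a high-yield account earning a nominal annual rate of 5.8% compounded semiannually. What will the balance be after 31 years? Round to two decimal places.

Growth factor = (1 + 0.029)^62 ≈ 5.8850917132.
A ≈ 2,000 × 5.8850917132 ≈ 11,770.1834.

€11,770.18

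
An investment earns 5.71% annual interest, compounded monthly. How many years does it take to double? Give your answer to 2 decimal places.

12.17 years

(1 + 0.00475833)^(12t) = 2.
12t = ln 2 / ln(1 + 0.00475833) ≈ 0.69315/0.00474705 ≈ 146.0165.
t ≈ 12.1680.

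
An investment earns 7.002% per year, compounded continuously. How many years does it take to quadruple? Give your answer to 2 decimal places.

e^(0.07002t) = 4, so 0.07002t = ln 4 ≈ 1.3863.
t ≈ 1.3863/0.07002 ≈ 19.7985.

19.80 years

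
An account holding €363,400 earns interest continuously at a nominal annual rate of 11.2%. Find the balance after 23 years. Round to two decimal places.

A = P·e^(rt) = 363,400·e^(0.112·23) = 363,400·e^2.576.
e^2.576 ≈ 13.1444550435, so A ≈ 4,776,694.9628.

€4,776,694.96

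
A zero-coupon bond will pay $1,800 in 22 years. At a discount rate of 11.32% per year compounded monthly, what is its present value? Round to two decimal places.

$150.93

Growth factor = (1 + 0.1132/12)^264 ≈ 11.92607246.
P = 1,800/11.92607246 ≈ 150.9298.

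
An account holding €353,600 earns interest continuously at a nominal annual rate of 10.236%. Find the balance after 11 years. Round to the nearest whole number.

A = P·e^(rt) = 353,600·e^(0.10236·11) = 353,600·e^1.12596.
e^1.12596 ≈ 3.083175276911, so A ≈ 1,090,210.7779.

€1,090,211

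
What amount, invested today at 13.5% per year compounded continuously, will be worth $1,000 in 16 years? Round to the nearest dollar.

$115

P = A·e^(−rt) = 1,000·e^(−2.16).
e^(−2.16) ≈ 0.115325121, so P ≈ 115.3251.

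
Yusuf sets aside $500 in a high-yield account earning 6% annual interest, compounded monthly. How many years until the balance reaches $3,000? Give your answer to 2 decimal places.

We need (1 + 0.005)^(12t) = 6, so 12t = ln 6 / ln 1.005 ≈ 359.2470.
t ≈ 359.2470/12 = 29.9373 years.

29.94 years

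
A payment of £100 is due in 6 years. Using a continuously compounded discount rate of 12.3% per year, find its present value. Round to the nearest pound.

£48

P = A·e^(−rt) = 100·e^(−0.738).
e^(−0.738) ≈ 0.4780691, so P ≈ 47.8069.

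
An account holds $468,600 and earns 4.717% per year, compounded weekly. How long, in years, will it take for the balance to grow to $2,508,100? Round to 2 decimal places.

(1 + 0.000907115)^(52t) = 2,508,100/468,600 = 5.3523.
52t·ln(1 + 0.000907115) = ln(5.3523); 52t = 1.6775/0.000906704 ≈ 1850.1417.
t ≈ 35.5796 years.

35.58 years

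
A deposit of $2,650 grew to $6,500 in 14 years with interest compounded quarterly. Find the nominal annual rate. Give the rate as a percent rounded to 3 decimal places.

6.460%

(1 + r/4)^56 = 6,500/2,650 = 2.45283.
1 + r/4 = 2.45283^(1/56) ≈ 1.016151, so r/4 ≈ 0.0161512.
r ≈ 4·0.0161512 = 6.46049%.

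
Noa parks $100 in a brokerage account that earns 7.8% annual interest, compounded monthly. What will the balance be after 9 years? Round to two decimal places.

Growth factor = (1 + 0.0065)^108 ≈ 2.01320572.
A ≈ 100 × 2.01320572 ≈ 201.3206.

$201.32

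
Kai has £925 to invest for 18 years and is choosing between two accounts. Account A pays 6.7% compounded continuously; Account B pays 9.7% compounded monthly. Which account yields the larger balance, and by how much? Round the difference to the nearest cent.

Account B, by £2,175.09

Account A growth factor: e^(0.067·18) = e^1.206 ≈ 3.340097506; balance ≈ 3,089.5902.
Account B growth factor: (1 + 0.097/12)^216 ≈ 5.691541065; balance ≈ 5,264.6755.
Account B is larger by 2,175.0853.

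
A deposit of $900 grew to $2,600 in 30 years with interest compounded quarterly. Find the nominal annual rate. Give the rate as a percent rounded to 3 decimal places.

The 120-period growth factor is 2,600/900 = 2.88889.
r/4 = 2.88889^(1/120) − 1 ≈ 0.00887979, so r ≈ 4·0.00887979 = 3.55192%.

3.552%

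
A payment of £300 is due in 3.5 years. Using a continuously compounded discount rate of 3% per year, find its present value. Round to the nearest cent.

P = A·e^(−rt) = 300·e^(−0.105).
e^(−0.105) ≈ 0.900324523, so P ≈ 270.0974.

£270.10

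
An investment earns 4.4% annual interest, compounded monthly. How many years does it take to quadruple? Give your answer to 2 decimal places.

(1 + 0.00366667)^(12t) = 4.
12t = ln 4 / ln(1 + 0.00366667) ≈ 1.3863/0.00365996 ≈ 378.7730.
t ≈ 31.5644.

31.56 years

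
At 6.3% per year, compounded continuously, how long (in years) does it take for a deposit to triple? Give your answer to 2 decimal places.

17.44 years

e^(0.063t) = 3, so 0.063t = ln 3 ≈ 1.0986.
t ≈ 1.0986/0.063 ≈ 17.4383.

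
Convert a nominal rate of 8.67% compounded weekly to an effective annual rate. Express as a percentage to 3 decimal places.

9.049%

EAR = (1 + 8.67%/52)^52 − 1 = (1 + 0.00166731)^52 − 1.
(1 + 0.00166731)^52 ≈ 1.090491, so EAR ≈ 9.04907%.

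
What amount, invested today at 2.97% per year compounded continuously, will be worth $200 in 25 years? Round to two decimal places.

$95.18

P = A·e^(−rt) = 200·e^(−0.7425).
e^(−0.7425) ≈ 0.47592262, so P ≈ 95.1845.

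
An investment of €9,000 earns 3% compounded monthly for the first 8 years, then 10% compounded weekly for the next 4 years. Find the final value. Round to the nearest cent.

Phase 1: 9,000·(1 + 0.0025)^96 ≈ 11,437.8162.
Phase 2: 11,437.8162·(1 + 0.1/52)^208 ≈ 17,056.6636.

€17,056.66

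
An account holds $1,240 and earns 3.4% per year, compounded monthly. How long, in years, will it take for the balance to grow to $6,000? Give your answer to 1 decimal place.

46.4 years

(1 + 0.00283333)^(12t) = 6,000/1,240 = 4.8387.
12t·ln(1 + 0.00283333) = ln(4.8387); 12t = 1.5766/0.00282933 ≈ 557.2520.
t ≈ 46.4377 years.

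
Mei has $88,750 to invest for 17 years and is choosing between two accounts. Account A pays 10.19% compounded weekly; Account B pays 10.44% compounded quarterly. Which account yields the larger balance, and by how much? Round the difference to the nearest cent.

A: (1 + 0.1019/52)^884 ≈ 5.64406693422, so 88,750 × 5.64406693422 ≈ 500,910.9404.
B: (1 + 0.0261)^68 ≈ 5.76632023543, so 88,750 × 5.76632023543 ≈ 511,760.9209.
Difference ≈ 10,849.9805 in favor of B.

Account B, by $10,849.98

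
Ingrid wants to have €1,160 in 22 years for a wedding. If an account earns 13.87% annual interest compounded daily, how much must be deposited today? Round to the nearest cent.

€54.89

Periodic rate = 13.87%/365 = 0.00038; 8030 periods.
P = 1,160/(1 + 0.00038)^8030 ≈ 1,160/21.13267415 ≈ 54.8913.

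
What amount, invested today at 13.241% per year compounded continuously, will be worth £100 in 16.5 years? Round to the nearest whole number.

£11

P = A·e^(−rt) = 100·e^(−2.184765).
e^(−2.184765) ≈ 0.11250417, so P ≈ 11.2504.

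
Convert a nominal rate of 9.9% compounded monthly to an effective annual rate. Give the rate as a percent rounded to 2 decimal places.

One year is 12 periods at 0.00825 each: (1 + 0.00825)^12 ≈ 1.103618.
EAR = 1.103618 − 1 ≈ 10.36180%.

10.36%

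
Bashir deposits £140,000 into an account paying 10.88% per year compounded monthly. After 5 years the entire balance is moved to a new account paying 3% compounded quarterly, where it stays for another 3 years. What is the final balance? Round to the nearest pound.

£263,184

After 5 years at 10.88%: 140,000 × 1.7186664536 ≈ 240,613.3035.
Then 3 years at 3%: 240,613.3035 × 1.09380689767 ≈ 263,184.4910.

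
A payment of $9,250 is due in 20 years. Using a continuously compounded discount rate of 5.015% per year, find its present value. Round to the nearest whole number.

P = A·e^(−rt) = 9,250·e^(−1.003).
e^(−1.003) ≈ 0.3667774567, so P ≈ 3,392.6915.

$3,393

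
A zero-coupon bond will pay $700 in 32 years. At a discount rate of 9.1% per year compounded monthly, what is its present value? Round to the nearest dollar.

Periodic rate = 9.1%/12 = 0.00758333; 384 periods.
P = 700/(1 + 0.091/12)^384 ≈ 700/18.1925864 ≈ 38.4772.

$38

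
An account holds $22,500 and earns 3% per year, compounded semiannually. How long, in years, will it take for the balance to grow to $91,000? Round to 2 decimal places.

46.93 years

(1 + 0.015)^(2t) = 91,000/22,500 = 4.0444.
2t·ln(1 + 0.015) = ln(4.0444); 2t = 1.3973/0.0148886 ≈ 93.8532.
t ≈ 46.9266 years.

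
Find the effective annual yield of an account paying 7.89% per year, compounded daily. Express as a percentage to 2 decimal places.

8.21%

One year is 365 periods at 0.000216164 each: (1 + 0.000216164)^365 ≈ 1.082087.
EAR = 1.082087 − 1 ≈ 8.20869%.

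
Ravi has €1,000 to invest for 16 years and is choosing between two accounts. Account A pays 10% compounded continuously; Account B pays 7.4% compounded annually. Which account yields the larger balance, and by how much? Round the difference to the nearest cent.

Account A growth factor: e^(0.1·16) = e^1.6 ≈ 4.953032424; balance ≈ 4,953.0324.
Account B growth factor: (1 + 0.074)^16 ≈ 3.13377998; balance ≈ 3,133.7800.
Account A is larger by 1,819.2524.

Account A, by €1,819.25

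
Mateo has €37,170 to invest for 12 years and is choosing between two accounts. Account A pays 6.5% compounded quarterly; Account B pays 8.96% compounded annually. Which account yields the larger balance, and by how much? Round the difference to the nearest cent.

Account A growth factor: (1 + 0.01625)^48 ≈ 2.1678379408; balance ≈ 80,578.5363.
Account B growth factor: (1 + 0.0896)^12 ≈ 2.80030370384; balance ≈ 104,087.2887.
Account B is larger by 23,508.7524.

Account B, by €23,508.75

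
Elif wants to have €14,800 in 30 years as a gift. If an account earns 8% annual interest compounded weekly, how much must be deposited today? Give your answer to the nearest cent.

€1,345.10

Periodic rate = 8%/52 = 0.00153846; 1560 periods.
P = 14,800/(1 + 0.08/52)^1560 ≈ 14,800/11.002865484 ≈ 1,345.1041.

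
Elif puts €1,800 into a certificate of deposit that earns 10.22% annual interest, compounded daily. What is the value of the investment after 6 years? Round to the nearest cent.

Growth factor = (1 + 0.00028)^2190 ≈ 1.846171745.
A ≈ 1,800 × 1.846171745 ≈ 3,323.1091.

€3,323.11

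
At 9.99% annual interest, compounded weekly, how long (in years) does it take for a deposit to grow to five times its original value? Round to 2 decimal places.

16.13 years

(1 + 0.00192115)^(52t) = 5.
52t = ln 5 / ln(1 + 0.00192115) ≈ 1.6094/0.00191931 ≈ 838.5499.
t ≈ 16.1260.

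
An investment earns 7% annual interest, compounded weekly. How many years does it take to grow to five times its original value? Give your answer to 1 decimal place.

(1 + 0.00134615)^(52t) = 5.
52t = ln 5 / ln(1 + 0.00134615) ≈ 1.6094/0.00134525 ≈ 1196.3870.
t ≈ 23.0074.

23.0 years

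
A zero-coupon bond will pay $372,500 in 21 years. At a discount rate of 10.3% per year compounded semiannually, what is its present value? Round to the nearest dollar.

Periodic rate = 10.3%/2 = 0.0515; 42 periods.
P = 372,500/(1 + 0.0515)^42 ≈ 372,500/8.24118446008 ≈ 45,199.8134.

$45,200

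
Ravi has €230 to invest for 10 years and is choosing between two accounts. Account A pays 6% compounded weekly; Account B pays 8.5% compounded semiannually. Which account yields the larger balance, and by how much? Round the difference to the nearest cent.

Account A growth factor: (1 + 0.06/52)^520 ≈ 1.82148866; balance ≈ 418.9424.
Account B growth factor: (1 + 0.0425)^20 ≈ 2.29890631; balance ≈ 528.7485.
Account B is larger by 109.8061.

Account B, by €109.81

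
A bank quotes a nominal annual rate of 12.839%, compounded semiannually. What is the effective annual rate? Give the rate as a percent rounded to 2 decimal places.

13.25%

EAR = (1 + 12.839%/2)^2 − 1 = (1 + 0.064195)^2 − 1.
(1 + 0.064195)^2 ≈ 1.132511, so EAR ≈ 13.25110%.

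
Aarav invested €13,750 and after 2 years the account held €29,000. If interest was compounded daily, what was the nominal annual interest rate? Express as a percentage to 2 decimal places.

37.33%

The 730-period growth factor is 29,000/13,750 = 2.10909.
r/365 = 2.10909^(1/730) − 1 ≈ 0.00102279, so r ≈ 365·0.00102279 = 37.33193%.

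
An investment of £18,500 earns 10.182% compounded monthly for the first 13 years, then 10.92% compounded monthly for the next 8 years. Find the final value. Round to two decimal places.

£164,925.81

Phase 1: 18,500·(1 + 0.008485)^156 ≈ 69,120.1759.
Phase 2: 69,120.1759·(1 + 0.0091)^96 ≈ 164,925.8107.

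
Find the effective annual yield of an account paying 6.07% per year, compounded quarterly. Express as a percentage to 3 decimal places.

EAR = (1 + 6.07%/4)^4 − 1 = (1 + 0.015175)^4 − 1.
(1 + 0.015175)^4 ≈ 1.062096, so EAR ≈ 6.20957%.

6.210%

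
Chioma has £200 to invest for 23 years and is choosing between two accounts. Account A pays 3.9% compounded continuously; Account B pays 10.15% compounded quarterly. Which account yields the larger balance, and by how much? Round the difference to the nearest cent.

Account B, by £1,515.14

Account A growth factor: e^(0.039·23) = e^0.897 ≈ 2.45223536; balance ≈ 490.4471.
Account B growth factor: (1 + 0.025375)^92 ≈ 10.02791535; balance ≈ 2,005.5831.
Account B is larger by 1,515.1360.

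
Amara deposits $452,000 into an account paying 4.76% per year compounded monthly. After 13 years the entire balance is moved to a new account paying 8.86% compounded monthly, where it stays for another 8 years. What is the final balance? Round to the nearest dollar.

$1,698,421

Phase 1: 452,000·(1 + 0.0476/12)^156 ≈ 838,201.1681.
Phase 2: 838,201.1681·(1 + 0.0886/12)^96 ≈ 1,698,421.0164.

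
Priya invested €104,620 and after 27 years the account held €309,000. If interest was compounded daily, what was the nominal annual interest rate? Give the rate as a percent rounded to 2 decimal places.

4.01%

The 9855-period growth factor is 309,000/104,620 = 2.95355.
r/365 = 2.95355^(1/9855) − 1 ≈ 0.0001099, so r ≈ 365·0.0001099 = 4.01136%.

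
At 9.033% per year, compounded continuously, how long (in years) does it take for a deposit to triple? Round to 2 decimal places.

12.16 years

e^(0.09033t) = 3, so 0.09033t = ln 3 ≈ 1.0986.
t ≈ 1.0986/0.09033 ≈ 12.1622.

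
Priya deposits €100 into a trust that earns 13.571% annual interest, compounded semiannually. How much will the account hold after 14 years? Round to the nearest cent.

€628.56

Growth factor = (1 + 0.067855)^28 ≈ 6.28556025.
A ≈ 100 × 6.28556025 ≈ 628.5560.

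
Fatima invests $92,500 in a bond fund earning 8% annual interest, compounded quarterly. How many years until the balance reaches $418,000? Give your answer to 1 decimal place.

19.0 years

(1 + 0.02)^(4t) = 418,000/92,500 = 4.5189.
4t·ln(1 + 0.02) = ln(4.5189); 4t = 1.5083/0.0198026 ≈ 76.1653.
t ≈ 19.0413 years.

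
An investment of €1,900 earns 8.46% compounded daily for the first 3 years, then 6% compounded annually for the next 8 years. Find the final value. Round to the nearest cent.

After 3 years at 8.46%: 1,900 × 1.288876091 ≈ 2,448.8646.
Then 8 years at 6%: 2,448.8646 × 1.593848075 ≈ 3,903.1181.

€3,903.12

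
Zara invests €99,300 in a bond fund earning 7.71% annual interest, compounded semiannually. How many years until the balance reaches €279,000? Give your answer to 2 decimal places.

(1 + 0.03855)^(2t) = 279,000/99,300 = 2.8097.
2t·ln(1 + 0.03855) = ln(2.8097); 2t = 1.0331/0.0378255 ≈ 27.3114.
t ≈ 13.6557 years.

13.66 years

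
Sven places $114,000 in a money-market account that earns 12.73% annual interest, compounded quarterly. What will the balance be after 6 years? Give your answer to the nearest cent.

Growth factor = (1 + 0.031825)^24 ≈ 2.12102167949.
A ≈ 114,000 × 2.12102167949 ≈ 241,796.4715.

$241,796.47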